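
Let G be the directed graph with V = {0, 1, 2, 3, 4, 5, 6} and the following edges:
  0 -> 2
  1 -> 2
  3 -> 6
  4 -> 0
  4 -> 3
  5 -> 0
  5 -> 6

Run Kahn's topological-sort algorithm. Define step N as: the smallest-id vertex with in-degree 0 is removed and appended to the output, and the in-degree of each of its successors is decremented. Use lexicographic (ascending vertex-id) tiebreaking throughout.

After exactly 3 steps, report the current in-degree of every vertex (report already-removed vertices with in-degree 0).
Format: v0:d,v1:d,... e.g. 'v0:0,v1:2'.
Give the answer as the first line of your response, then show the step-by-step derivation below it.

v0:1,v1:0,v2:1,v3:0,v4:0,v5:0,v6:1

step 1: output 1; order=[1]; indeg=(2,0,1,1,0,0,2)
step 2: output 4; order=[1,4]; indeg=(1,0,1,0,0,0,2)
step 3: output 3; order=[1,4,3]; indeg=(1,0,1,0,0,0,1)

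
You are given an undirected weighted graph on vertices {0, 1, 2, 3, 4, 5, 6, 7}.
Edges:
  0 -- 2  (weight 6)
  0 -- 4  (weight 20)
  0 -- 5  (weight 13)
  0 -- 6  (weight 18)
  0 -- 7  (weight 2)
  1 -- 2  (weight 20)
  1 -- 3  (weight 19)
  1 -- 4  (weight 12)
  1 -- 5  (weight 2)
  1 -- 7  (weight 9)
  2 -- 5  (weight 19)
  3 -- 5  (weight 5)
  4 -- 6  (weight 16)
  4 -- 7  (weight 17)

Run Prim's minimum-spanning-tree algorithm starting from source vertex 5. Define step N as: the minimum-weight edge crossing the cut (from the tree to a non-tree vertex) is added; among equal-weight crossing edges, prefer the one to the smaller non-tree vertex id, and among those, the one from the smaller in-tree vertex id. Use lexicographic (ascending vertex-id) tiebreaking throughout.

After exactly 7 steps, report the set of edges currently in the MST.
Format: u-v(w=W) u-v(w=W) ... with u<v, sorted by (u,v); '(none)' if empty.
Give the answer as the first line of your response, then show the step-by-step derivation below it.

0-2(w=6) 0-7(w=2) 1-4(w=12) 1-5(w=2) 1-7(w=9) 3-5(w=5) 4-6(w=16)

step 1: add edge 1-5 (w=2); MST = {1-5(w=2)}
step 2: add edge 3-5 (w=5); MST = {1-5(w=2) 3-5(w=5)}
step 3: add edge 1-7 (w=9); MST = {1-5(w=2) 1-7(w=9) 3-5(w=5)}
step 4: add edge 0-7 (w=2); MST = {0-7(w=2) 1-5(w=2) 1-7(w=9) 3-5(w=5)}
step 5: add edge 0-2 (w=6); MST = {0-2(w=6) 0-7(w=2) 1-5(w=2) 1-7(w=9) 3-5(w=5)}
step 6: add edge 1-4 (w=12); MST = {0-2(w=6) 0-7(w=2) 1-4(w=12) 1-5(w=2) 1-7(w=9) 3-5(w=5)}
step 7: add edge 4-6 (w=16); MST = {0-2(w=6) 0-7(w=2) 1-4(w=12) 1-5(w=2) 1-7(w=9) 3-5(w=5) 4-6(w=16)}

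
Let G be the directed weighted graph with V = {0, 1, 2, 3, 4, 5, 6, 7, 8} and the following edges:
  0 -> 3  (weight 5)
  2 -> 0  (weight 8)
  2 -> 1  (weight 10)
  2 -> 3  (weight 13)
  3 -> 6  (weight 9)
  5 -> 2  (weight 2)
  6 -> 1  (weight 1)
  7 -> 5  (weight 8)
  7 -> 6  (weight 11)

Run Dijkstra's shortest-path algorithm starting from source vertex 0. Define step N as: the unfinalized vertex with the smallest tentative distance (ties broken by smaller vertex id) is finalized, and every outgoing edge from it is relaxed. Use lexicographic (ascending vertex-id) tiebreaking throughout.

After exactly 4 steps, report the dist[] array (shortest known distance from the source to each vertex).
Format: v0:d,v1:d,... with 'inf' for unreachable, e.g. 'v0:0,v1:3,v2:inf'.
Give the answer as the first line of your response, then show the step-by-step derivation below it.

v0:0,v1:15,v2:inf,v3:5,v4:inf,v5:inf,v6:14,v7:inf,v8:inf

step 1: dist = v0:0,v1:inf,v2:inf,v3:5,v4:inf,v5:inf,v6:inf,v7:inf,v8:inf
step 2: dist = v0:0,v1:inf,v2:inf,v3:5,v4:inf,v5:inf,v6:14,v7:inf,v8:inf
step 3: dist = v0:0,v1:15,v2:inf,v3:5,v4:inf,v5:inf,v6:14,v7:inf,v8:inf
step 4: dist = v0:0,v1:15,v2:inf,v3:5,v4:inf,v5:inf,v6:14,v7:inf,v8:inf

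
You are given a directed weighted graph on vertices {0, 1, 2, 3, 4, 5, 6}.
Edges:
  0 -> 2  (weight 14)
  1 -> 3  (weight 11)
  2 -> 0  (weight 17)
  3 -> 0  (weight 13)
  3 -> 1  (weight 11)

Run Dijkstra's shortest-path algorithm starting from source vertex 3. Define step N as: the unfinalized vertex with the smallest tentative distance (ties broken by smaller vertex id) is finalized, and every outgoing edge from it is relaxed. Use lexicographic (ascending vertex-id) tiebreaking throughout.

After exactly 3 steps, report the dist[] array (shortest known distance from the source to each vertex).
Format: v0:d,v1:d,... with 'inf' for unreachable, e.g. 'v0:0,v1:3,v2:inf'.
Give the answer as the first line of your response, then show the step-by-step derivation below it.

v0:13,v1:11,v2:27,v3:0,v4:inf,v5:inf,v6:inf

step 1: dist = v0:13,v1:11,v2:inf,v3:0,v4:inf,v5:inf,v6:inf
step 2: dist = v0:13,v1:11,v2:inf,v3:0,v4:inf,v5:inf,v6:inf
step 3: dist = v0:13,v1:11,v2:27,v3:0,v4:inf,v5:inf,v6:inf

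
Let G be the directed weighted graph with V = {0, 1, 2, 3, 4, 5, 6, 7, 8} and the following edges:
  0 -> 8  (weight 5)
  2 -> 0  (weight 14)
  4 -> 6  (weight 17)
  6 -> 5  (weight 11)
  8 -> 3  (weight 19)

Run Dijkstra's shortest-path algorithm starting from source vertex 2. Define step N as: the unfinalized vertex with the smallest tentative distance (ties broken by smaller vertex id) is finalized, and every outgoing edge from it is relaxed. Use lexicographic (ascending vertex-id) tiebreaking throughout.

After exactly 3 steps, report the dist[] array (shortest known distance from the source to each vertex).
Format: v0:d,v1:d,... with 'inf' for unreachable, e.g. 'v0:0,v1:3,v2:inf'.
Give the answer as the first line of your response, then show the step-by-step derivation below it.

v0:14,v1:inf,v2:0,v3:38,v4:inf,v5:inf,v6:inf,v7:inf,v8:19

step 1: dist = v0:14,v1:inf,v2:0,v3:inf,v4:inf,v5:inf,v6:inf,v7:inf,v8:inf
step 2: dist = v0:14,v1:inf,v2:0,v3:inf,v4:inf,v5:inf,v6:inf,v7:inf,v8:19
step 3: dist = v0:14,v1:inf,v2:0,v3:38,v4:inf,v5:inf,v6:inf,v7:inf,v8:19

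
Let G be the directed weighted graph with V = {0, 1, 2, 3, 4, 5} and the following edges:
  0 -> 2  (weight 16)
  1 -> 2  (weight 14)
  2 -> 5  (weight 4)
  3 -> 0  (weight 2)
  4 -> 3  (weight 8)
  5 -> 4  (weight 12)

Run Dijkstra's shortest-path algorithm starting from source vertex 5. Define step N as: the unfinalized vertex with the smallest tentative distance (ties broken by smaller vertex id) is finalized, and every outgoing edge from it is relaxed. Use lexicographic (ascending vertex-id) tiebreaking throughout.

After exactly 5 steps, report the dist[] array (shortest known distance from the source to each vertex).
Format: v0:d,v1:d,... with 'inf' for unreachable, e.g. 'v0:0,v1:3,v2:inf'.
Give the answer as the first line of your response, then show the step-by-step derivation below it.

v0:22,v1:inf,v2:38,v3:20,v4:12,v5:0

step 1: dist = v0:inf,v1:inf,v2:inf,v3:inf,v4:12,v5:0
step 2: dist = v0:inf,v1:inf,v2:inf,v3:20,v4:12,v5:0
step 3: dist = v0:22,v1:inf,v2:inf,v3:20,v4:12,v5:0
step 4: dist = v0:22,v1:inf,v2:38,v3:20,v4:12,v5:0
step 5: dist = v0:22,v1:inf,v2:38,v3:20,v4:12,v5:0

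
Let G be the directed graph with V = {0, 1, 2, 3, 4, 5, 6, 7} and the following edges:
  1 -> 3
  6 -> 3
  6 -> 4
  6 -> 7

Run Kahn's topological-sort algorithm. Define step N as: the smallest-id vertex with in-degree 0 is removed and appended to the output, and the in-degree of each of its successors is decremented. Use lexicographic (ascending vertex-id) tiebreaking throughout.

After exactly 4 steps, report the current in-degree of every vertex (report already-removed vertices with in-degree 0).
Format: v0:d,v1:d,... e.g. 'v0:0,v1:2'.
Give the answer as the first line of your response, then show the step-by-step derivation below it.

v0:0,v1:0,v2:0,v3:1,v4:1,v5:0,v6:0,v7:1

step 1: output 0; order=[0]; indeg=(0,0,0,2,1,0,0,1)
step 2: output 1; order=[0,1]; indeg=(0,0,0,1,1,0,0,1)
step 3: output 2; order=[0,1,2]; indeg=(0,0,0,1,1,0,0,1)
step 4: output 5; order=[0,1,2,5]; indeg=(0,0,0,1,1,0,0,1)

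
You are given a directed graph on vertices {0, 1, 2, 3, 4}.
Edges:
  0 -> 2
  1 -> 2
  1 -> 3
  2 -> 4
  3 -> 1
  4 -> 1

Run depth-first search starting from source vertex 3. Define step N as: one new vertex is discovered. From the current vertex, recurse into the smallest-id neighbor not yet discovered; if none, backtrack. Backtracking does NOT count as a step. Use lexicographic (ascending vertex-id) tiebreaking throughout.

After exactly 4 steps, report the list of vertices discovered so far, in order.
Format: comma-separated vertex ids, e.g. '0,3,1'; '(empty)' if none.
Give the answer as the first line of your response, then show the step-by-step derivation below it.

3,1,2,4

step 1: discover 3; path=3; order=3
step 2: discover 1; path=3>1; order=3,1
step 3: discover 2; path=3>1>2; order=3,1,2
step 4: discover 4; path=3>1>2>4; order=3,1,2,4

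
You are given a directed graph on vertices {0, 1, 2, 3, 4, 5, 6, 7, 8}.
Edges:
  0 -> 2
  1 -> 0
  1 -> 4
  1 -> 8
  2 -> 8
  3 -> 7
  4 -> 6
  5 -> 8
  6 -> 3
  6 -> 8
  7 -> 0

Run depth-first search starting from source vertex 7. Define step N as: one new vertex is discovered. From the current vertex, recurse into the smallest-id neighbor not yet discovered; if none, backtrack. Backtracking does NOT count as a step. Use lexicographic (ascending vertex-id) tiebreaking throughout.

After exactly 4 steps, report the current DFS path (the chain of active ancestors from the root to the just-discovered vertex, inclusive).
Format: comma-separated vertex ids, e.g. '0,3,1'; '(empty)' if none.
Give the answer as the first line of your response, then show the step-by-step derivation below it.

7,0,2,8

step 1: discover 7; path=7; order=7
step 2: discover 0; path=7>0; order=7,0
step 3: discover 2; path=7>0>2; order=7,0,2
step 4: discover 8; path=7>0>2>8; order=7,0,2,8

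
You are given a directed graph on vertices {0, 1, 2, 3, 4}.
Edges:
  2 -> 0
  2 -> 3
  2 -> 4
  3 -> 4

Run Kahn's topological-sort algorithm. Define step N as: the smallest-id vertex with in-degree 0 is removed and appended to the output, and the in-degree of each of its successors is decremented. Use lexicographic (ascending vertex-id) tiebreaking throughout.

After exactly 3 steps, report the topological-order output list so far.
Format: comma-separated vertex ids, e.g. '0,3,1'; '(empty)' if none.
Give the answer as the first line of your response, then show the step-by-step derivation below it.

1,2,0

step 1: output 1; order=[1]; indeg=(1,0,0,1,2)
step 2: output 2; order=[1,2]; indeg=(0,0,0,0,1)
step 3: output 0; order=[1,2,0]; indeg=(0,0,0,0,1)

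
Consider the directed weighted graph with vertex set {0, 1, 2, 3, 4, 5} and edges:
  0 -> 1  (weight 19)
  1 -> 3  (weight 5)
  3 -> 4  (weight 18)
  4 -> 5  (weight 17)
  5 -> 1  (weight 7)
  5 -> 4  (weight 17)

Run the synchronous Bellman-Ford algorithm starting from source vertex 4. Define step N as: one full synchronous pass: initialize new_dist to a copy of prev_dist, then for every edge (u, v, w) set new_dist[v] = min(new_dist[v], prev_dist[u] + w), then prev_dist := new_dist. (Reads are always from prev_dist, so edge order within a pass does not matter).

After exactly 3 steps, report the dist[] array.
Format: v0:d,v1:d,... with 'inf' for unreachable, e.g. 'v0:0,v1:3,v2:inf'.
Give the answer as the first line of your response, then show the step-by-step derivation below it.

v0:inf,v1:24,v2:inf,v3:29,v4:0,v5:17

step 1: dist = v0:inf,v1:inf,v2:inf,v3:inf,v4:0,v5:17
step 2: dist = v0:inf,v1:24,v2:inf,v3:inf,v4:0,v5:17
step 3: dist = v0:inf,v1:24,v2:inf,v3:29,v4:0,v5:17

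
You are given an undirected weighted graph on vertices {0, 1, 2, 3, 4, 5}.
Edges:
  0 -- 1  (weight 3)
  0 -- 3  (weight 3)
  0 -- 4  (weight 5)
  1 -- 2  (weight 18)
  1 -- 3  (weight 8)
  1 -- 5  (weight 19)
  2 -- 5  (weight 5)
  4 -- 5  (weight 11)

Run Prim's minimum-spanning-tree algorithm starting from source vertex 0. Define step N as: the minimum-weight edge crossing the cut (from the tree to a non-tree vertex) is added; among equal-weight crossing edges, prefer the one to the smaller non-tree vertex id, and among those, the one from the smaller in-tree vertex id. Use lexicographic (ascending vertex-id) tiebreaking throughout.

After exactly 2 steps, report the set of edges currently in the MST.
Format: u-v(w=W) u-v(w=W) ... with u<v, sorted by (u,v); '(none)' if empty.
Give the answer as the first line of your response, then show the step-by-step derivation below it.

0-1(w=3) 0-3(w=3)

step 1: add edge 0-1 (w=3); MST = {0-1(w=3)}
step 2: add edge 0-3 (w=3); MST = {0-1(w=3) 0-3(w=3)}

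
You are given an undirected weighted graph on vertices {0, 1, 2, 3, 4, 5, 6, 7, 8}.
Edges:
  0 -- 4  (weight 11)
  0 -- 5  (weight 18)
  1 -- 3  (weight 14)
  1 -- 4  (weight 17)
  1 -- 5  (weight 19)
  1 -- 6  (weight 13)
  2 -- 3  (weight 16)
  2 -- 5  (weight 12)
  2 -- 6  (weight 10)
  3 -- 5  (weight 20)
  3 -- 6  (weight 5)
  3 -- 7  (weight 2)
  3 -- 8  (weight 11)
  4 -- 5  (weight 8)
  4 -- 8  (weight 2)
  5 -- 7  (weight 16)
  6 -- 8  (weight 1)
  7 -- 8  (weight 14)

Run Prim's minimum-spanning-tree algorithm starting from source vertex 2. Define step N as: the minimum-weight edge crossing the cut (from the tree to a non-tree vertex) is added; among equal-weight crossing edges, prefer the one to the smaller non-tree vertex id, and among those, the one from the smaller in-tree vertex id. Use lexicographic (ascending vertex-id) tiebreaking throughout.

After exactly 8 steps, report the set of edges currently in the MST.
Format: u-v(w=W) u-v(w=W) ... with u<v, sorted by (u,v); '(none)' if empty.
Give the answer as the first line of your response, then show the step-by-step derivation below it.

0-4(w=11) 1-6(w=13) 2-6(w=10) 3-6(w=5) 3-7(w=2) 4-5(w=8) 4-8(w=2) 6-8(w=1)

step 1: add edge 2-6 (w=10); MST = {2-6(w=10)}
step 2: add edge 6-8 (w=1); MST = {2-6(w=10) 6-8(w=1)}
step 3: add edge 4-8 (w=2); MST = {2-6(w=10) 4-8(w=2) 6-8(w=1)}
step 4: add edge 3-6 (w=5); MST = {2-6(w=10) 3-6(w=5) 4-8(w=2) 6-8(w=1)}
step 5: add edge 3-7 (w=2); MST = {2-6(w=10) 3-6(w=5) 3-7(w=2) 4-8(w=2) 6-8(w=1)}
step 6: add edge 4-5 (w=8); MST = {2-6(w=10) 3-6(w=5) 3-7(w=2) 4-5(w=8) 4-8(w=2) 6-8(w=1)}
step 7: add edge 0-4 (w=11); MST = {0-4(w=11) 2-6(w=10) 3-6(w=5) 3-7(w=2) 4-5(w=8) 4-8(w=2) 6-8(w=1)}
step 8: add edge 1-6 (w=13); MST = {0-4(w=11) 1-6(w=13) 2-6(w=10) 3-6(w=5) 3-7(w=2) 4-5(w=8) 4-8(w=2) 6-8(w=1)}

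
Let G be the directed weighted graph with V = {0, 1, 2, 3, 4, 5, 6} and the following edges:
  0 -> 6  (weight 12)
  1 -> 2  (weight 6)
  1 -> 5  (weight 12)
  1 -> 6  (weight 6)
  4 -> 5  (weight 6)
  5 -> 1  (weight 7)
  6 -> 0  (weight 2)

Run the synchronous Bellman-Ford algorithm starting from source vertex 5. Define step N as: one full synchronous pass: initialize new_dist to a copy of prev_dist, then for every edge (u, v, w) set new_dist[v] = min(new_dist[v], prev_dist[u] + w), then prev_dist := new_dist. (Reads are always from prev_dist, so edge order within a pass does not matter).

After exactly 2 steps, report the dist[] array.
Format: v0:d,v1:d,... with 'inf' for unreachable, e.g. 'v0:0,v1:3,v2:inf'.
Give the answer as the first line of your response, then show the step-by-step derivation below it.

v0:inf,v1:7,v2:13,v3:inf,v4:inf,v5:0,v6:13

step 1: dist = v0:inf,v1:7,v2:inf,v3:inf,v4:inf,v5:0,v6:inf
step 2: dist = v0:inf,v1:7,v2:13,v3:inf,v4:inf,v5:0,v6:13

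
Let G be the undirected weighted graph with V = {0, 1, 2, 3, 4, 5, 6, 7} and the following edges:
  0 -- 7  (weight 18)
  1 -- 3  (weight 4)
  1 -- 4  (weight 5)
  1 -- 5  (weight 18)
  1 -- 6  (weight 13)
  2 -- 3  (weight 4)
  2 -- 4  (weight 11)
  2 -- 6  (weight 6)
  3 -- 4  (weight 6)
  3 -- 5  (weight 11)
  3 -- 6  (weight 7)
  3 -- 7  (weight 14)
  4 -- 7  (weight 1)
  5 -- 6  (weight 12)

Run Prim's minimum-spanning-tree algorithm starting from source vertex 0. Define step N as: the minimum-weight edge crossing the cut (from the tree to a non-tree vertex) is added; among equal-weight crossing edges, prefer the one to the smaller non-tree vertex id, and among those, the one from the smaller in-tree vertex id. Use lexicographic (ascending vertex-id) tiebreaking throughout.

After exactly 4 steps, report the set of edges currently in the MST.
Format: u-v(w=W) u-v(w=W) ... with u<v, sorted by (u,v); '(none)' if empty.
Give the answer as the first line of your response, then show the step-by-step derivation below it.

0-7(w=18) 1-3(w=4) 1-4(w=5) 4-7(w=1)

step 1: add edge 0-7 (w=18); MST = {0-7(w=18)}
step 2: add edge 4-7 (w=1); MST = {0-7(w=18) 4-7(w=1)}
step 3: add edge 1-4 (w=5); MST = {0-7(w=18) 1-4(w=5) 4-7(w=1)}
step 4: add edge 1-3 (w=4); MST = {0-7(w=18) 1-3(w=4) 1-4(w=5) 4-7(w=1)}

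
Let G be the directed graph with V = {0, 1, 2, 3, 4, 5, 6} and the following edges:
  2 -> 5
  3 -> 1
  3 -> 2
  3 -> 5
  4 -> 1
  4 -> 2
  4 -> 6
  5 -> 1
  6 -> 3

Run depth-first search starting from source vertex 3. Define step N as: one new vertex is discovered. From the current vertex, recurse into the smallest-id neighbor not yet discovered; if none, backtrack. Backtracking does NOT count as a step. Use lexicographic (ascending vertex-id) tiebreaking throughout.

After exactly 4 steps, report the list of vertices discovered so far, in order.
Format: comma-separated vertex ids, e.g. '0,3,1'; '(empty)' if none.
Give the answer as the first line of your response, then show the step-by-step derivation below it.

3,1,2,5

step 1: discover 3; path=3; order=3
step 2: discover 1; path=3>1; order=3,1
step 3: discover 2; path=3>2; order=3,1,2
step 4: discover 5; path=3>2>5; order=3,1,2,5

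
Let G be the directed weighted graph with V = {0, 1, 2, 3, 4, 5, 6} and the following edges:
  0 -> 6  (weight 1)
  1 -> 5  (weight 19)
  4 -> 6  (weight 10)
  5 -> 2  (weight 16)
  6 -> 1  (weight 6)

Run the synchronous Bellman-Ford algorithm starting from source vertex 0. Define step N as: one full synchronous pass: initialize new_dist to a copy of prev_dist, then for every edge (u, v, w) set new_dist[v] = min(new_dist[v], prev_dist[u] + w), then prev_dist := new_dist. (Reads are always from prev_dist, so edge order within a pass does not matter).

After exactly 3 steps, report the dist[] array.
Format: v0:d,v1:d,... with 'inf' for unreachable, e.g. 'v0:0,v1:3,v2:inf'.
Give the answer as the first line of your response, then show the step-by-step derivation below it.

v0:0,v1:7,v2:inf,v3:inf,v4:inf,v5:26,v6:1

step 1: dist = v0:0,v1:inf,v2:inf,v3:inf,v4:inf,v5:inf,v6:1
step 2: dist = v0:0,v1:7,v2:inf,v3:inf,v4:inf,v5:inf,v6:1
step 3: dist = v0:0,v1:7,v2:inf,v3:inf,v4:inf,v5:26,v6:1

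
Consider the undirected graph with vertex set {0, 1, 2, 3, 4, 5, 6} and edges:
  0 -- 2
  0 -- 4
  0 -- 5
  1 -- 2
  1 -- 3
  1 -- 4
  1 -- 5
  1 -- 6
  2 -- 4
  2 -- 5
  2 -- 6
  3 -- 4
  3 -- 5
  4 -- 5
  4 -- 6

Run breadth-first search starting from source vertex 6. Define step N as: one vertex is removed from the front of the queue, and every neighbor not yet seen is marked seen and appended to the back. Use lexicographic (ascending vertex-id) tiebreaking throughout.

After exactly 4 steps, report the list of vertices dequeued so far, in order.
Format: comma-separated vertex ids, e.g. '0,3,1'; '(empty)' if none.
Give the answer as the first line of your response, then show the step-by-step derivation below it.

6,1,2,4

step 1: dequeue 6; queue=[1,2,4]; order=6
step 2: dequeue 1; queue=[2,4,3,5]; order=6,1
step 3: dequeue 2; queue=[4,3,5,0]; order=6,1,2
step 4: dequeue 4; queue=[3,5,0]; order=6,1,2,4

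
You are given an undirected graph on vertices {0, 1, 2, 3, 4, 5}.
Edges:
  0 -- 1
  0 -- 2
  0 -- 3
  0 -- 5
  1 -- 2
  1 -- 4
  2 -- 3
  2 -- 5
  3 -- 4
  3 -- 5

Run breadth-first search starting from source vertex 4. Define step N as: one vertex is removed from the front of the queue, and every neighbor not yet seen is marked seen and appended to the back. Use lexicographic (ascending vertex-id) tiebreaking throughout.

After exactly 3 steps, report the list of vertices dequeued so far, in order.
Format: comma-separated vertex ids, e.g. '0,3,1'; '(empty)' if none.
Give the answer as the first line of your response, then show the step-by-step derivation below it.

4,1,3

step 1: dequeue 4; queue=[1,3]; order=4
step 2: dequeue 1; queue=[3,0,2]; order=4,1
step 3: dequeue 3; queue=[0,2,5]; order=4,1,3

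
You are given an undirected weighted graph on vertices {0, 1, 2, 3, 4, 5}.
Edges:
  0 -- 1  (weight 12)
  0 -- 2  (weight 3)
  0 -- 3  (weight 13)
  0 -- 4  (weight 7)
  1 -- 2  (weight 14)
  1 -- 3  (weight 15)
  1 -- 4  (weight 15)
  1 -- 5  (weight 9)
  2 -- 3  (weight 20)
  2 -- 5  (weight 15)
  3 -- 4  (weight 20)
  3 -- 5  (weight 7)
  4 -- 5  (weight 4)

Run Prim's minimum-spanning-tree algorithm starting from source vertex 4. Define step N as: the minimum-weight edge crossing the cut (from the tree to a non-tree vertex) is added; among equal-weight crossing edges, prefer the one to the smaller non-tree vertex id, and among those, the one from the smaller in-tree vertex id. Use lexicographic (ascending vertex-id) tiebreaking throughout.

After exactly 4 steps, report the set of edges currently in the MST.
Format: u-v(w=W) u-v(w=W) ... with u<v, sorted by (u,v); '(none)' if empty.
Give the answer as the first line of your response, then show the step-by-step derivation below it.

0-2(w=3) 0-4(w=7) 3-5(w=7) 4-5(w=4)

step 1: add edge 4-5 (w=4); MST = {4-5(w=4)}
step 2: add edge 0-4 (w=7); MST = {0-4(w=7) 4-5(w=4)}
step 3: add edge 0-2 (w=3); MST = {0-2(w=3) 0-4(w=7) 4-5(w=4)}
step 4: add edge 3-5 (w=7); MST = {0-2(w=3) 0-4(w=7) 3-5(w=7) 4-5(w=4)}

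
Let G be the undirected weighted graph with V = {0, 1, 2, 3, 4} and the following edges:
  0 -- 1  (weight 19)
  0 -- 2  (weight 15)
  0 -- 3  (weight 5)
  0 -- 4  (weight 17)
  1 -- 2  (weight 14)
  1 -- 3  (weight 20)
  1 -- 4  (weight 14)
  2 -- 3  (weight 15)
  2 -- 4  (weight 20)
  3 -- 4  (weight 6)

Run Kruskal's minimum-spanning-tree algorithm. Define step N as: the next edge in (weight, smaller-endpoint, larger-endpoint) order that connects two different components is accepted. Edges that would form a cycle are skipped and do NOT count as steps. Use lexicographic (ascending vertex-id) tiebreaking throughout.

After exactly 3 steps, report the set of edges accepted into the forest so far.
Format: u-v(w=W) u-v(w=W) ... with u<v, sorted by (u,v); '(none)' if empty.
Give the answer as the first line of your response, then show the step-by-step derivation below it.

0-3(w=5) 1-2(w=14) 3-4(w=6)

step 1: add edge 0-3 (w=5); MST = {0-3(w=5)}
step 2: add edge 3-4 (w=6); MST = {0-3(w=5) 3-4(w=6)}
step 3: add edge 1-2 (w=14); MST = {0-3(w=5) 1-2(w=14) 3-4(w=6)}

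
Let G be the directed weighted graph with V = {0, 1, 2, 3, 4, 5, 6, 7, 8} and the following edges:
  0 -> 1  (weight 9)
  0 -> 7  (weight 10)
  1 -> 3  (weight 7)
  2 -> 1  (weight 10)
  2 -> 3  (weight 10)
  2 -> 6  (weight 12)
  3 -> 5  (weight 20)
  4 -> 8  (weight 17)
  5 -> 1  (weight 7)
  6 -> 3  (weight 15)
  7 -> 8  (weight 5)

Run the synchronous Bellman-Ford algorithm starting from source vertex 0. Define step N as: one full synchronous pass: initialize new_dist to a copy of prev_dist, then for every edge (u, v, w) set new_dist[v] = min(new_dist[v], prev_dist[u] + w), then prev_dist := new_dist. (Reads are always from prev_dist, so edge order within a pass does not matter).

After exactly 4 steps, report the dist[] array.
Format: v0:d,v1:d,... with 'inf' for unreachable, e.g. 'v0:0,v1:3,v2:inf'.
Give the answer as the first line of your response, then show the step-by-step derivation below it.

v0:0,v1:9,v2:inf,v3:16,v4:inf,v5:36,v6:inf,v7:10,v8:15

step 1: dist = v0:0,v1:9,v2:inf,v3:inf,v4:inf,v5:inf,v6:inf,v7:10,v8:inf
step 2: dist = v0:0,v1:9,v2:inf,v3:16,v4:inf,v5:inf,v6:inf,v7:10,v8:15
step 3: dist = v0:0,v1:9,v2:inf,v3:16,v4:inf,v5:36,v6:inf,v7:10,v8:15
step 4: dist = v0:0,v1:9,v2:inf,v3:16,v4:inf,v5:36,v6:inf,v7:10,v8:15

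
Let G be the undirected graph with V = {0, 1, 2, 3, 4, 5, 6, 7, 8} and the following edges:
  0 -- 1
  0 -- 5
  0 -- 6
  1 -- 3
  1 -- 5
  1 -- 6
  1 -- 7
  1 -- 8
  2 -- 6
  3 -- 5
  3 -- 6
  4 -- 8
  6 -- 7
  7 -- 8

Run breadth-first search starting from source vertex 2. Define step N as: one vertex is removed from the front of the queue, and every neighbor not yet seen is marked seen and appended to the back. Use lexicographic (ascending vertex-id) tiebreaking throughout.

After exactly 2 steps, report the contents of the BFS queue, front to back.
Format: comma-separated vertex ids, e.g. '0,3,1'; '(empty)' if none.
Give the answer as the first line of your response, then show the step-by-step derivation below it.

0,1,3,7

step 1: dequeue 2; queue=[6]; order=2
step 2: dequeue 6; queue=[0,1,3,7]; order=2,6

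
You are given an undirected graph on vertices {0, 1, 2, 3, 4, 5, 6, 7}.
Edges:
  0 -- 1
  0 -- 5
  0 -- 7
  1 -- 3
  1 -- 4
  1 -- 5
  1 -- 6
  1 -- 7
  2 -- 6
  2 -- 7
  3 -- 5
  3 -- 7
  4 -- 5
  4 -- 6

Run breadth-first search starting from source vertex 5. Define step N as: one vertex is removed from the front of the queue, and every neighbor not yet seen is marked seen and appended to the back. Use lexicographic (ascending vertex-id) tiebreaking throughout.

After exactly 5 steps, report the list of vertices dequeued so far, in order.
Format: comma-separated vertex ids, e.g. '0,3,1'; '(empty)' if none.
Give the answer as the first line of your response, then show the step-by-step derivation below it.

5,0,1,3,4

step 1: dequeue 5; queue=[0,1,3,4]; order=5
step 2: dequeue 0; queue=[1,3,4,7]; order=5,0
step 3: dequeue 1; queue=[3,4,7,6]; order=5,0,1
step 4: dequeue 3; queue=[4,7,6]; order=5,0,1,3
step 5: dequeue 4; queue=[7,6]; order=5,0,1,3,4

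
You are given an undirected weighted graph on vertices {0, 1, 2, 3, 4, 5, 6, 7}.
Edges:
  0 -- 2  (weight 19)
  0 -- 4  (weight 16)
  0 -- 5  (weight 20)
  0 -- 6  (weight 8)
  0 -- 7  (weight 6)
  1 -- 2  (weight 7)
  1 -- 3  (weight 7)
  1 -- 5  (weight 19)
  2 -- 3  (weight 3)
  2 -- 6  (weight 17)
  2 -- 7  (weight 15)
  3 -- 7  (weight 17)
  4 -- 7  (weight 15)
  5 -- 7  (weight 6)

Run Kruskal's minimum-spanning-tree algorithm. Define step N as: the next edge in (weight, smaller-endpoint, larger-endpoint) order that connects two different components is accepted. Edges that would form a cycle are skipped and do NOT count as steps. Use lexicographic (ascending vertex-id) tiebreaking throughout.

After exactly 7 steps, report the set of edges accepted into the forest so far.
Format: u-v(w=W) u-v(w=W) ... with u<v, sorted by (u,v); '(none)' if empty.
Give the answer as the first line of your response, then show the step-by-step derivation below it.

0-6(w=8) 0-7(w=6) 1-2(w=7) 2-3(w=3) 2-7(w=15) 4-7(w=15) 5-7(w=6)

step 1: add edge 2-3 (w=3); MST = {2-3(w=3)}
step 2: add edge 0-7 (w=6); MST = {0-7(w=6) 2-3(w=3)}
step 3: add edge 5-7 (w=6); MST = {0-7(w=6) 2-3(w=3) 5-7(w=6)}
step 4: add edge 1-2 (w=7); MST = {0-7(w=6) 1-2(w=7) 2-3(w=3) 5-7(w=6)}
step 5: add edge 0-6 (w=8); MST = {0-6(w=8) 0-7(w=6) 1-2(w=7) 2-3(w=3) 5-7(w=6)}
step 6: add edge 2-7 (w=15); MST = {0-6(w=8) 0-7(w=6) 1-2(w=7) 2-3(w=3) 2-7(w=15) 5-7(w=6)}
step 7: add edge 4-7 (w=15); MST = {0-6(w=8) 0-7(w=6) 1-2(w=7) 2-3(w=3) 2-7(w=15) 4-7(w=15) 5-7(w=6)}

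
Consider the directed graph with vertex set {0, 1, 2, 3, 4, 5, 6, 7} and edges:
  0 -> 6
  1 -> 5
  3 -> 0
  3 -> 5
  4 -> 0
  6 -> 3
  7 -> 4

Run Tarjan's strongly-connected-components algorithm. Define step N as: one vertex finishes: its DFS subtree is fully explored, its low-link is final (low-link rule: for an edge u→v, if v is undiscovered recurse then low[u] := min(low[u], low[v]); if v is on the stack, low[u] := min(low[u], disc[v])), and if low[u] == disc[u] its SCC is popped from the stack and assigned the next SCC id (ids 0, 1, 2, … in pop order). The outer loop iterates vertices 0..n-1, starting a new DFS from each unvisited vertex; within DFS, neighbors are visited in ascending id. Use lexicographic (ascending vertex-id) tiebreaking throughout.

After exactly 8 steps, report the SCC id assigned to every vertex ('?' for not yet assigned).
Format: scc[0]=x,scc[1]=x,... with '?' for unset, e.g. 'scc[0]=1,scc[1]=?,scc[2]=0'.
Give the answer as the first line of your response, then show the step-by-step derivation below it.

scc[0]=1,scc[1]=2,scc[2]=3,scc[3]=1,scc[4]=4,scc[5]=0,scc[6]=1,scc[7]=5

step 1: low=(low[0]=0,low[1]=?,low[2]=?,low[3]=0,low[4]=?,low[5]=3,low[6]=1,low[7]=?); scc=(scc[0]=?,scc[1]=?,scc[2]=?,scc[3]=?,scc[4]=?,scc[5]=0,scc[6]=?,scc[7]=?)
step 2: low=(low[0]=0,low[1]=?,low[2]=?,low[3]=0,low[4]=?,low[5]=3,low[6]=1,low[7]=?); scc=(scc[0]=?,scc[1]=?,scc[2]=?,scc[3]=?,scc[4]=?,scc[5]=0,scc[6]=?,scc[7]=?)
step 3: low=(low[0]=0,low[1]=?,low[2]=?,low[3]=0,low[4]=?,low[5]=3,low[6]=0,low[7]=?); scc=(scc[0]=?,scc[1]=?,scc[2]=?,scc[3]=?,scc[4]=?,scc[5]=0,scc[6]=?,scc[7]=?)
step 4: low=(low[0]=0,low[1]=?,low[2]=?,low[3]=0,low[4]=?,low[5]=3,low[6]=0,low[7]=?); scc=(scc[0]=1,scc[1]=?,scc[2]=?,scc[3]=1,scc[4]=?,scc[5]=0,scc[6]=1,scc[7]=?)
step 5: low=(low[0]=0,low[1]=4,low[2]=?,low[3]=0,low[4]=?,low[5]=3,low[6]=0,low[7]=?); scc=(scc[0]=1,scc[1]=2,scc[2]=?,scc[3]=1,scc[4]=?,scc[5]=0,scc[6]=1,scc[7]=?)
step 6: low=(low[0]=0,low[1]=4,low[2]=5,low[3]=0,low[4]=?,low[5]=3,low[6]=0,low[7]=?); scc=(scc[0]=1,scc[1]=2,scc[2]=3,scc[3]=1,scc[4]=?,scc[5]=0,scc[6]=1,scc[7]=?)
step 7: low=(low[0]=0,low[1]=4,low[2]=5,low[3]=0,low[4]=6,low[5]=3,low[6]=0,low[7]=?); scc=(scc[0]=1,scc[1]=2,scc[2]=3,scc[3]=1,scc[4]=4,scc[5]=0,scc[6]=1,scc[7]=?)
step 8: low=(low[0]=0,low[1]=4,low[2]=5,low[3]=0,low[4]=6,low[5]=3,low[6]=0,low[7]=7); scc=(scc[0]=1,scc[1]=2,scc[2]=3,scc[3]=1,scc[4]=4,scc[5]=0,scc[6]=1,scc[7]=5)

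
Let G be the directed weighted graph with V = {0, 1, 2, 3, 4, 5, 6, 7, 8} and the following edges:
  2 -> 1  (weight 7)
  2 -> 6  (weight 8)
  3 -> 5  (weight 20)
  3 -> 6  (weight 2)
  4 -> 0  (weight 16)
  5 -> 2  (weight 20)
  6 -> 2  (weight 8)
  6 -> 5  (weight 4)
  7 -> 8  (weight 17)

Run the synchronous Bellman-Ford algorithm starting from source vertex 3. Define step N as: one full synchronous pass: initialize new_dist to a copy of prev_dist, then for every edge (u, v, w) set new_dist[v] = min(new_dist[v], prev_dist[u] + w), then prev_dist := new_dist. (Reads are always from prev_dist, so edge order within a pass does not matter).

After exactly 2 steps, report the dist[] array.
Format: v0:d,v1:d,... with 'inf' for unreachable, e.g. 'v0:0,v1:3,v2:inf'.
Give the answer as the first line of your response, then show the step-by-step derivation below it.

v0:inf,v1:inf,v2:10,v3:0,v4:inf,v5:6,v6:2,v7:inf,v8:inf

step 1: dist = v0:inf,v1:inf,v2:inf,v3:0,v4:inf,v5:20,v6:2,v7:inf,v8:inf
step 2: dist = v0:inf,v1:inf,v2:10,v3:0,v4:inf,v5:6,v6:2,v7:inf,v8:inf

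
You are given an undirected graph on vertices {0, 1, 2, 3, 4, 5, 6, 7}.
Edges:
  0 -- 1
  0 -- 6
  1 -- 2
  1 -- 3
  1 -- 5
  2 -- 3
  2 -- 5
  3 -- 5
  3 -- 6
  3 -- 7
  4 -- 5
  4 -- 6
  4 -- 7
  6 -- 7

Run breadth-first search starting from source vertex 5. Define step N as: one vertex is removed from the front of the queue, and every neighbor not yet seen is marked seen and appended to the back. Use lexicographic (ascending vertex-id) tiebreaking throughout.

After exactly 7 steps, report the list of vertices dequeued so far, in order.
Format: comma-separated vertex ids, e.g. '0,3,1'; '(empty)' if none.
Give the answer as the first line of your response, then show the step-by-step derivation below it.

5,1,2,3,4,0,6

step 1: dequeue 5; queue=[1,2,3,4]; order=5
step 2: dequeue 1; queue=[2,3,4,0]; order=5,1
step 3: dequeue 2; queue=[3,4,0]; order=5,1,2
step 4: dequeue 3; queue=[4,0,6,7]; order=5,1,2,3
step 5: dequeue 4; queue=[0,6,7]; order=5,1,2,3,4
step 6: dequeue 0; queue=[6,7]; order=5,1,2,3,4,0
step 7: dequeue 6; queue=[7]; order=5,1,2,3,4,0,6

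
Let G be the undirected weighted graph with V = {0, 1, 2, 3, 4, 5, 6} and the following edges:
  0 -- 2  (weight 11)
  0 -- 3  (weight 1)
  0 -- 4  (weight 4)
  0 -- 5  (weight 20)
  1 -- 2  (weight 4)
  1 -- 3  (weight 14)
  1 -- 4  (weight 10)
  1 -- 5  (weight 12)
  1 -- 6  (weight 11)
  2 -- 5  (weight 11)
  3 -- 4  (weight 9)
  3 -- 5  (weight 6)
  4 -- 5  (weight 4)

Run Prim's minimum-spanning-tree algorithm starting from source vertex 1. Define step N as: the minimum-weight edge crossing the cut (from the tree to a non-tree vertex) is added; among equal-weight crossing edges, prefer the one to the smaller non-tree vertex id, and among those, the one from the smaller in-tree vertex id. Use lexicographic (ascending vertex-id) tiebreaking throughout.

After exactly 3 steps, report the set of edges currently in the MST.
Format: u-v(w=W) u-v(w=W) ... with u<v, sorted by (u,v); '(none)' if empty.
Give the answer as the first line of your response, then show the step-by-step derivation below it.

0-4(w=4) 1-2(w=4) 1-4(w=10)

step 1: add edge 1-2 (w=4); MST = {1-2(w=4)}
step 2: add edge 1-4 (w=10); MST = {1-2(w=4) 1-4(w=10)}
step 3: add edge 0-4 (w=4); MST = {0-4(w=4) 1-2(w=4) 1-4(w=10)}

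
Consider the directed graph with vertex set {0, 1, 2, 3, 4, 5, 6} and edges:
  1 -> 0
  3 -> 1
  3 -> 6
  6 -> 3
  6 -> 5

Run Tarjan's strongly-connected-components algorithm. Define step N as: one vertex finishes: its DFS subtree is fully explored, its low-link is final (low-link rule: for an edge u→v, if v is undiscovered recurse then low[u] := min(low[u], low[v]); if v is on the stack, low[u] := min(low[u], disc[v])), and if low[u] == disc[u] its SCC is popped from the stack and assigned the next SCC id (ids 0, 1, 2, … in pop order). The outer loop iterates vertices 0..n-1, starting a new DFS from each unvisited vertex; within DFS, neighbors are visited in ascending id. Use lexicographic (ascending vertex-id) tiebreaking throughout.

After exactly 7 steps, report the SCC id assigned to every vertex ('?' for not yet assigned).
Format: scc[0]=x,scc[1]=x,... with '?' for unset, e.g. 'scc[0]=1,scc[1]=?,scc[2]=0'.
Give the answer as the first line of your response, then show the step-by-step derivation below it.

scc[0]=0,scc[1]=1,scc[2]=2,scc[3]=4,scc[4]=5,scc[5]=3,scc[6]=4

step 1: low=(low[0]=0,low[1]=?,low[2]=?,low[3]=?,low[4]=?,low[5]=?,low[6]=?); scc=(scc[0]=0,scc[1]=?,scc[2]=?,scc[3]=?,scc[4]=?,scc[5]=?,scc[6]=?)
step 2: low=(low[0]=0,low[1]=1,low[2]=?,low[3]=?,low[4]=?,low[5]=?,low[6]=?); scc=(scc[0]=0,scc[1]=1,scc[2]=?,scc[3]=?,scc[4]=?,scc[5]=?,scc[6]=?)
step 3: low=(low[0]=0,low[1]=1,low[2]=2,low[3]=?,low[4]=?,low[5]=?,low[6]=?); scc=(scc[0]=0,scc[1]=1,scc[2]=2,scc[3]=?,scc[4]=?,scc[5]=?,scc[6]=?)
step 4: low=(low[0]=0,low[1]=1,low[2]=2,low[3]=3,low[4]=?,low[5]=5,low[6]=3); scc=(scc[0]=0,scc[1]=1,scc[2]=2,scc[3]=?,scc[4]=?,scc[5]=3,scc[6]=?)
step 5: low=(low[0]=0,low[1]=1,low[2]=2,low[3]=3,low[4]=?,low[5]=5,low[6]=3); scc=(scc[0]=0,scc[1]=1,scc[2]=2,scc[3]=?,scc[4]=?,scc[5]=3,scc[6]=?)
step 6: low=(low[0]=0,low[1]=1,low[2]=2,low[3]=3,low[4]=?,low[5]=5,low[6]=3); scc=(scc[0]=0,scc[1]=1,scc[2]=2,scc[3]=4,scc[4]=?,scc[5]=3,scc[6]=4)
step 7: low=(low[0]=0,low[1]=1,low[2]=2,low[3]=3,low[4]=6,low[5]=5,low[6]=3); scc=(scc[0]=0,scc[1]=1,scc[2]=2,scc[3]=4,scc[4]=5,scc[5]=3,scc[6]=4)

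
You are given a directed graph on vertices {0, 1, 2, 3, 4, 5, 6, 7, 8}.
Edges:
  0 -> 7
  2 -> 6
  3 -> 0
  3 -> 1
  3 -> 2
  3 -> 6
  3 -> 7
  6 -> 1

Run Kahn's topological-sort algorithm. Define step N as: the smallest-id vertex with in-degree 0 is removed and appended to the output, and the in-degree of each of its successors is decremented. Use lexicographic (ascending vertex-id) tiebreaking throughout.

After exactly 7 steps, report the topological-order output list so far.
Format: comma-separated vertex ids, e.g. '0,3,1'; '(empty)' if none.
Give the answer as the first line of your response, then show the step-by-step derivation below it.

3,0,2,4,5,6,1

step 1: output 3; order=[3]; indeg=(0,1,0,0,0,0,1,1,0)
step 2: output 0; order=[3,0]; indeg=(0,1,0,0,0,0,1,0,0)
step 3: output 2; order=[3,0,2]; indeg=(0,1,0,0,0,0,0,0,0)
step 4: output 4; order=[3,0,2,4]; indeg=(0,1,0,0,0,0,0,0,0)
step 5: output 5; order=[3,0,2,4,5]; indeg=(0,1,0,0,0,0,0,0,0)
step 6: output 6; order=[3,0,2,4,5,6]; indeg=(0,0,0,0,0,0,0,0,0)
step 7: output 1; order=[3,0,2,4,5,6,1]; indeg=(0,0,0,0,0,0,0,0,0)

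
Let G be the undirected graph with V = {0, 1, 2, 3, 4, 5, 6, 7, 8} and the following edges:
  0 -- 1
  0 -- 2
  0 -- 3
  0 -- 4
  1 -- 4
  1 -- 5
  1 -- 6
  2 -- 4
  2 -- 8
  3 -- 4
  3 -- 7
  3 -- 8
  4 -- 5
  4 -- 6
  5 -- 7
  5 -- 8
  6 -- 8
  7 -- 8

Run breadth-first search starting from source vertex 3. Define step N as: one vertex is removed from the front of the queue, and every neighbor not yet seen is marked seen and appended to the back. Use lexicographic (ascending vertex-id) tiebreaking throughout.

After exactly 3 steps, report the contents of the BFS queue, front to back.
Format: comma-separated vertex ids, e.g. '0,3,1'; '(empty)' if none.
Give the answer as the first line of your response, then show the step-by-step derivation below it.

7,8,1,2,5,6

step 1: dequeue 3; queue=[0,4,7,8]; order=3
step 2: dequeue 0; queue=[4,7,8,1,2]; order=3,0
step 3: dequeue 4; queue=[7,8,1,2,5,6]; order=3,0,4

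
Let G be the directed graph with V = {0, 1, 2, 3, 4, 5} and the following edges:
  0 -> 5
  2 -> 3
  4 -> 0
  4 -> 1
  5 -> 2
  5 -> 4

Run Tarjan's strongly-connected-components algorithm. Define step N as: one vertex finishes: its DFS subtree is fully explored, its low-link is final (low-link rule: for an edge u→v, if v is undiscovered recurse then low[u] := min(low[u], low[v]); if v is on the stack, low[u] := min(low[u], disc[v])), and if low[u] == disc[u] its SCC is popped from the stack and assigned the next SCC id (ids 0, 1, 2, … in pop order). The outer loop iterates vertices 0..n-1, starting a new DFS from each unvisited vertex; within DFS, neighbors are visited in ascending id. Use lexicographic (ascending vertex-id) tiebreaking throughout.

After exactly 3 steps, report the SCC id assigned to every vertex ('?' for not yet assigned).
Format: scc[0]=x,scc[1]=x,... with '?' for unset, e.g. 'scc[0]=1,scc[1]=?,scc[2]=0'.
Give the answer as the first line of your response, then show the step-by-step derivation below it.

scc[0]=?,scc[1]=2,scc[2]=1,scc[3]=0,scc[4]=?,scc[5]=?

step 1: low=(low[0]=0,low[1]=?,low[2]=2,low[3]=3,low[4]=?,low[5]=1); scc=(scc[0]=?,scc[1]=?,scc[2]=?,scc[3]=0,scc[4]=?,scc[5]=?)
step 2: low=(low[0]=0,low[1]=?,low[2]=2,low[3]=3,low[4]=?,low[5]=1); scc=(scc[0]=?,scc[1]=?,scc[2]=1,scc[3]=0,scc[4]=?,scc[5]=?)
step 3: low=(low[0]=0,low[1]=5,low[2]=2,low[3]=3,low[4]=0,low[5]=1); scc=(scc[0]=?,scc[1]=2,scc[2]=1,scc[3]=0,scc[4]=?,scc[5]=?)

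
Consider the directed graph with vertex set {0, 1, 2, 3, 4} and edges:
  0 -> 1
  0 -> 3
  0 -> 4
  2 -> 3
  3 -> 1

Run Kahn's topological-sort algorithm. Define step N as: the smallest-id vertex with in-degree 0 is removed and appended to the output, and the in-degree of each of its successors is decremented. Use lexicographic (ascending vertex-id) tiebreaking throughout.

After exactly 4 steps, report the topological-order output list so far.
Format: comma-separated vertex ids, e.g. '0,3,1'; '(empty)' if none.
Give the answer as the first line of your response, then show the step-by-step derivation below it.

0,2,3,1

step 1: output 0; order=[0]; indeg=(0,1,0,1,0)
step 2: output 2; order=[0,2]; indeg=(0,1,0,0,0)
step 3: output 3; order=[0,2,3]; indeg=(0,0,0,0,0)
step 4: output 1; order=[0,2,3,1]; indeg=(0,0,0,0,0)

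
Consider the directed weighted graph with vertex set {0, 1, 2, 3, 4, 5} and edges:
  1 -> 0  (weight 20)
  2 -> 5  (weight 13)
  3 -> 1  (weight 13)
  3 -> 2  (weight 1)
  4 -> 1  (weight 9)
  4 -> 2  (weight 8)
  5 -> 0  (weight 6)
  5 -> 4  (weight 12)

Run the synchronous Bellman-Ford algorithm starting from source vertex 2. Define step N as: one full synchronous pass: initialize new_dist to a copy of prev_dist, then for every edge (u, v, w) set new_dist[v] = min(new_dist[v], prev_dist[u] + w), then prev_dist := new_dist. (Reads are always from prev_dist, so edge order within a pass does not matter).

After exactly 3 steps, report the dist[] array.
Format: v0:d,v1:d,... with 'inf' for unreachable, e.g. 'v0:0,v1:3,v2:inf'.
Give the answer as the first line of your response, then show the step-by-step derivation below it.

v0:19,v1:34,v2:0,v3:inf,v4:25,v5:13

step 1: dist = v0:inf,v1:inf,v2:0,v3:inf,v4:inf,v5:13
step 2: dist = v0:19,v1:inf,v2:0,v3:inf,v4:25,v5:13
step 3: dist = v0:19,v1:34,v2:0,v3:inf,v4:25,v5:13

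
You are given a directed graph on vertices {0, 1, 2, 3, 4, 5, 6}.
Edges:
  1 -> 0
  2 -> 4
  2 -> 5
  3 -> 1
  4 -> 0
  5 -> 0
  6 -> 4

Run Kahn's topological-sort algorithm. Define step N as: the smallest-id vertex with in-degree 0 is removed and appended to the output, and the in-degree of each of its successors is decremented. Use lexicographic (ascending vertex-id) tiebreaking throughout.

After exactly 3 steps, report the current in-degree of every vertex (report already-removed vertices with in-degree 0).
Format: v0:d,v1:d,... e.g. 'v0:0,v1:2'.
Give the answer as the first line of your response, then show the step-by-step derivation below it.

v0:2,v1:0,v2:0,v3:0,v4:1,v5:0,v6:0

step 1: output 2; order=[2]; indeg=(3,1,0,0,1,0,0)
step 2: output 3; order=[2,3]; indeg=(3,0,0,0,1,0,0)
step 3: output 1; order=[2,3,1]; indeg=(2,0,0,0,1,0,0)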